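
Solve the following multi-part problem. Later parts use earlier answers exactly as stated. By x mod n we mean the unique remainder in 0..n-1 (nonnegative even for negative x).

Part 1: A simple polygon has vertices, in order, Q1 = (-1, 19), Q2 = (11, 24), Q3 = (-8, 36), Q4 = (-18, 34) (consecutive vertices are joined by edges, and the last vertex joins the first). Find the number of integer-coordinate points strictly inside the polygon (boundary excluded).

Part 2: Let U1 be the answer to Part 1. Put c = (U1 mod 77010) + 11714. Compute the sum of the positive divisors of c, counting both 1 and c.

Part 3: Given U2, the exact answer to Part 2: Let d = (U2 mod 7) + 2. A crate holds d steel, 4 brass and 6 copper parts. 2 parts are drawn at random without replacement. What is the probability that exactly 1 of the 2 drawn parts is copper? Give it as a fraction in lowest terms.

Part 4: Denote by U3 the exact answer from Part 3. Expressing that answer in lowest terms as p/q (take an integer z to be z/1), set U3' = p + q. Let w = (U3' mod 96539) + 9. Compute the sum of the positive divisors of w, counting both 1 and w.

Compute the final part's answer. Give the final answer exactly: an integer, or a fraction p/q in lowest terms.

Part 1: cross terms: (-1*24 - 11*19)=-233, (11*36 - -8*24)=588, (-8*34 - -18*36)=376, (-18*19 - -1*34)=-308; twice the area = |423| = 423; area = 423/2; boundary points = 1 + 1 + 2 + 1 = 5; strictly interior points = area - boundary/2 + 1 = 210; answer 210
Part 2: U1 = 210; c = 11924; 11924 = 2^2 * 11 * 271; sigma = (1 + 2 + 4) * (1 + 11) * (1 + 271) = 7 * 12 * 272 = 22848; answer 22848
Part 3: U2 = 22848; d = 2; total draws C(12,2) = 66; favorable C(6,1)*C(6,1) = 36; P = 6/11; answer 6/11
Part 4: U3 = 6/11; threaded value p + q = 17; w = 26; 26 = 2 * 13; sigma = (1 + 2) * (1 + 13) = 3 * 14 = 42; answer 42

42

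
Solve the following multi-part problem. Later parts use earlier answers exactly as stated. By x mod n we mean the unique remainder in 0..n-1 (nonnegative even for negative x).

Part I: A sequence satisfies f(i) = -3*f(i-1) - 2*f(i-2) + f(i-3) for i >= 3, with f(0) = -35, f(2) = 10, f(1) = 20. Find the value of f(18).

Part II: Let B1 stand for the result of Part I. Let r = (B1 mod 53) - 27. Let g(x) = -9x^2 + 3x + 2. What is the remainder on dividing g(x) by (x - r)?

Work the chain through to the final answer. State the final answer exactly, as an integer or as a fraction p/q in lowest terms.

Part I: f(3) = -3*(10) - 2*(20) + 1*(-35) = -105; iterating: f(3)=-105, f(4)=315, f(5)=-725, f(6)=1440, f(7)=-2555, f(8)=4060, f(9)=-5630, f(10)=6215, f(11)=-3325, f(12)=-8085, f(13)=37120, f(14)=-98515, f(15)=213220, f(16)=-405510, f(17)=691575, f(18)=-1050485; answer -1050485
Part II: B1 = -1050485; r = 1; remainder = value at the root: -9*(1)^2 + 3*(1)^1 + 2 = (-9) + (3) + (2) = -4; answer -4

-4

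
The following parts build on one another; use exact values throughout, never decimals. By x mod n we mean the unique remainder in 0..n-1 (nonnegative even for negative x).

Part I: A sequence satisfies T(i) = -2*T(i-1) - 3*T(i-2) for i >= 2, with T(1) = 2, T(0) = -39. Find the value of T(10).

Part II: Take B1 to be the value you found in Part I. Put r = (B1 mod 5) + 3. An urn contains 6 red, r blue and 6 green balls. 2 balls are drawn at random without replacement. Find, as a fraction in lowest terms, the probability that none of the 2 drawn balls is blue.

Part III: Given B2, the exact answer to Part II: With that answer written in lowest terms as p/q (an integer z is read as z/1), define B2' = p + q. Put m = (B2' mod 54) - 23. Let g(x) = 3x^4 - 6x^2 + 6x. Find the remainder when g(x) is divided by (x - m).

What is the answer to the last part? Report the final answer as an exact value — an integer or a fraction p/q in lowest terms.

Part I: T(2) = -2*(2) - 3*(-39) = 113; iterating: T(2)=113, T(3)=-232, T(4)=125, T(5)=446, T(6)=-1267, T(7)=1196, T(8)=1409, T(9)=-6406, T(10)=8585; answer 8585
Part II: B1 = 8585; r = 3; total draws C(15,2) = 105; favorable C(12,2) = 66; P = 22/35; answer 22/35
Part III: B2 = 22/35; threaded value p + q = 57; m = -20; remainder = value at the root: 3*(-20)^4 - 6*(-20)^2 + 6*(-20)^1 = (480000) + (-2400) + (-120) = 477480; answer 477480

477480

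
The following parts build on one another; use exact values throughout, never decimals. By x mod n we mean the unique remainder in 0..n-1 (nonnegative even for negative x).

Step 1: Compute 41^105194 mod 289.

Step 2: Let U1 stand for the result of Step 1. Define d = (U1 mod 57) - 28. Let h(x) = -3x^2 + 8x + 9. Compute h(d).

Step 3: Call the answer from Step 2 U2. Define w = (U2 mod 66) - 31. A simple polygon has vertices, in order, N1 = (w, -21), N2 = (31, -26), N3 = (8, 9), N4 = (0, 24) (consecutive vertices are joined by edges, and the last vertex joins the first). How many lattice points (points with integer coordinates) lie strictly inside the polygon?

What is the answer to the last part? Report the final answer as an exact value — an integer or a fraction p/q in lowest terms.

Step 1: squarings mod 289: 41^1=41, 41^2=236, 41^4=208, 41^8=203, 41^16=171, 41^32=52, 41^64=103, 41^128=205, 41^256=120, 41^512=239, 41^1024=188, 41^2048=86, 41^4096=171, 41^8192=52, 41^16384=103, 41^32768=205, 41^65536=120; 41^105194 = 41^2 * 41^8 * 41^32 * 41^64 * 41^128 * 41^512 * 41^2048 * 41^4096 * 41^32768 * 41^65536 = 257 (mod 289); answer 257
Step 2: U1 = 257; d = 1; -3*(1)^2 + 8*(1)^1 + 9 = (-3) + (8) + (9) = 14; answer 14
Step 3: U2 = 14; w = -17; cross terms: (-17*-26 - 31*-21)=1093, (31*9 - 8*-26)=487, (8*24 - 0*9)=192, (0*-21 - -17*24)=408; twice the area = |2180| = 2180; area = 1090; boundary points = 1 + 1 + 1 + 1 = 4; strictly interior points = area - boundary/2 + 1 = 1089; answer 1089

1089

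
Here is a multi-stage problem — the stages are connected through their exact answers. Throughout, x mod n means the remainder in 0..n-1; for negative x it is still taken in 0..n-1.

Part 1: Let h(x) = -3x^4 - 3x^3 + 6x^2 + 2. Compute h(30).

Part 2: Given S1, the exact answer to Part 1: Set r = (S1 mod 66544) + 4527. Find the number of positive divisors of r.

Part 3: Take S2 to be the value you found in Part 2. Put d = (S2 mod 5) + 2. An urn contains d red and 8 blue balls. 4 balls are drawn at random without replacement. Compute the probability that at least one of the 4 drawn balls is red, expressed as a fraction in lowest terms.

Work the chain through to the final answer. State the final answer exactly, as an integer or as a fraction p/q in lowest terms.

133/143

Part 1: -3*(30)^4 - 3*(30)^3 + 6*(30)^2 + 2 = (-2430000) + (-81000) + (5400) + (2) = -2505598; answer -2505598
Part 2: S1 = -2505598; r = 27601; 27601 = 7 * 3943; number of divisors = (1+1) * (1+1) = 4; answer 4
Part 3: S2 = 4; d = 6; total draws C(14,4) = 1001; complement C(8,4) = 70; favorable 1001 - 70 = 931; P = 133/143; answer 133/143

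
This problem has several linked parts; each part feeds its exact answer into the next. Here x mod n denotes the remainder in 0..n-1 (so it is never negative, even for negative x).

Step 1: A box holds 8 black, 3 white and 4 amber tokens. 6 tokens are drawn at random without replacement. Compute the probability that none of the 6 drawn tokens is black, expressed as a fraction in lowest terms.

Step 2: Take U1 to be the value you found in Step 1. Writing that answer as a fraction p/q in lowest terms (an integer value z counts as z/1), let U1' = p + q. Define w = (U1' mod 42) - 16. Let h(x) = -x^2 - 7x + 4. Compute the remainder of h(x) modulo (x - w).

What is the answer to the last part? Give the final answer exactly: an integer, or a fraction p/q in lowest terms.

-94

Step 1: total draws C(15,6) = 5005; favorable C(7,6) = 7; P = 1/715; answer 1/715
Step 2: U1 = 1/715; threaded value p + q = 716; w = -14; remainder = value at the root: -1*(-14)^2 - 7*(-14)^1 + 4 = (-196) + (98) + (4) = -94; answer -94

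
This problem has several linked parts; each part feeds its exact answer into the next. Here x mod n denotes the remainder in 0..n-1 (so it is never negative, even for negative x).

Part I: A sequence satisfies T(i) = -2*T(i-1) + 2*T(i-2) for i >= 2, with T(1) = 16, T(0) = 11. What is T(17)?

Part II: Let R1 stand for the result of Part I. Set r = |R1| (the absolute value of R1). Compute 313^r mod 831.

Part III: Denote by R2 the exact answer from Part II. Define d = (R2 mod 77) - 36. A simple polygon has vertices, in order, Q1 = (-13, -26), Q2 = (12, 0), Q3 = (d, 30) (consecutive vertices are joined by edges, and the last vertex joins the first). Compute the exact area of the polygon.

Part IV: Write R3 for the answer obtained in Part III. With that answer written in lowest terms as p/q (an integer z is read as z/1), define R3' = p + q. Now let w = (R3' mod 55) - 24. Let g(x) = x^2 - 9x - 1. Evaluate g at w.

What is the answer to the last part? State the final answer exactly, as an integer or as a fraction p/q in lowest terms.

161

Part I: T(2) = -2*(16) + 2*(11) = -10; iterating: T(2)=-10, T(3)=52, T(4)=-124, T(5)=352, T(6)=-952, T(7)=2608, T(8)=-7120, T(9)=19456, T(10)=-53152, T(11)=145216, T(12)=-396736, T(13)=1083904, T(14)=-2961280, T(15)=8090368, T(16)=-22103296, T(17)=60387328; answer 60387328
Part II: R1 = 60387328; r = 60387328; squarings mod 831: 313^1=313, 313^2=742, 313^4=442, 313^8=79, 313^16=424, 313^32=280, 313^64=286, 313^128=358, 313^256=190, 313^512=367, 313^1024=67, 313^2048=334, 313^4096=202, 313^8192=85, 313^16384=577, 313^32768=529, 313^65536=625, 313^131072=55, 313^262144=532, 313^524288=484, 313^1048576=745, 313^2097152=748, 313^4194304=241, 313^8388608=742, 313^16777216=442, 313^33554432=79; 313^60387328 = 313^4096 * 313^8192 * 313^16384 * 313^65536 * 313^524288 * 313^1048576 * 313^8388608 * 313^16777216 * 313^33554432 = 160 (mod 831); answer 160
Part III: R2 = 160; d = -30; cross terms: (-13*0 - 12*-26)=312, (12*30 - -30*0)=360, (-30*-26 - -13*30)=1170; twice the area = |1842| = 1842; area = 921; answer 921
Part IV: R3 = 921; threaded value p + q = 922; w = 18; 1*(18)^2 - 9*(18)^1 - 1 = (324) + (-162) + (-1) = 161; answer 161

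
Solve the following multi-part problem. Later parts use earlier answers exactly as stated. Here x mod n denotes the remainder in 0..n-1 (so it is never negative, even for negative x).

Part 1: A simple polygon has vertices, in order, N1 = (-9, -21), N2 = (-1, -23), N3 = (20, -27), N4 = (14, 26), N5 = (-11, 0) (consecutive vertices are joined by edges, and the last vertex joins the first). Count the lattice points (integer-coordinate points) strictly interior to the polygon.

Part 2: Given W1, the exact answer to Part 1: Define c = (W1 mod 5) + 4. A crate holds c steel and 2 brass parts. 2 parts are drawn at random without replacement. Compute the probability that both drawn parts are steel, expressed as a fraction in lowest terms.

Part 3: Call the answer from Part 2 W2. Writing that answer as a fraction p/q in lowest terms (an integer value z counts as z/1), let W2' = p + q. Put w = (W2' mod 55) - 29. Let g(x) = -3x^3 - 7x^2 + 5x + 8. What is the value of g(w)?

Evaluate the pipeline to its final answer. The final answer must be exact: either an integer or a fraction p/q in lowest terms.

Part 1: cross terms: (-9*-23 - -1*-21)=186, (-1*-27 - 20*-23)=487, (20*26 - 14*-27)=898, (14*0 - -11*26)=286, (-11*-21 - -9*0)=231; twice the area = |2088| = 2088; area = 1044; boundary points = 2 + 1 + 1 + 1 + 1 = 6; strictly interior points = area - boundary/2 + 1 = 1042; answer 1042
Part 2: W1 = 1042; c = 6; total draws C(8,2) = 28; favorable C(6,2) = 15; P = 15/28; answer 15/28
Part 3: W2 = 15/28; threaded value p + q = 43; w = 14; -3*(14)^3 - 7*(14)^2 + 5*(14)^1 + 8 = (-8232) + (-1372) + (70) + (8) = -9526; answer -9526

-9526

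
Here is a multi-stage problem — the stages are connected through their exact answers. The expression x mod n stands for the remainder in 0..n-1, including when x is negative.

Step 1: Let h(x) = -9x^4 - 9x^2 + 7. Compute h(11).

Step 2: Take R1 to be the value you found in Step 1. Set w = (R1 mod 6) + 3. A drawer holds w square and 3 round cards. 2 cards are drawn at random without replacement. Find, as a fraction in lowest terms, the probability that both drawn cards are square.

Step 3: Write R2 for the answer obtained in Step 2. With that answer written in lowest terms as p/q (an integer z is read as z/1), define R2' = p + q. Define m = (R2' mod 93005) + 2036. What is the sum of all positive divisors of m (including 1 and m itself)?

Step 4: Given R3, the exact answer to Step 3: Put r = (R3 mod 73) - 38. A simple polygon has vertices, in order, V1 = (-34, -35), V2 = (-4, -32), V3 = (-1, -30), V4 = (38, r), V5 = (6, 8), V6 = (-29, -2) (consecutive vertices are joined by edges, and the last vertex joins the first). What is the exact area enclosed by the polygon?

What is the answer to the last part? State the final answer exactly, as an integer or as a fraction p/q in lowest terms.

1778

Step 1: -9*(11)^4 - 9*(11)^2 + 7 = (-131769) + (-1089) + (7) = -132851; answer -132851
Step 2: R1 = -132851; w = 4; total draws C(7,2) = 21; favorable C(4,2) = 6; P = 2/7; answer 2/7
Step 3: R2 = 2/7; threaded value p + q = 9; m = 2045; 2045 = 5 * 409; sigma = (1 + 5) * (1 + 409) = 6 * 410 = 2460; answer 2460
Step 4: R3 = 2460; r = 13; cross terms: (-34*-32 - -4*-35)=948, (-4*-30 - -1*-32)=88, (-1*13 - 38*-30)=1127, (38*8 - 6*13)=226, (6*-2 - -29*8)=220, (-29*-35 - -34*-2)=947; twice the area = |3556| = 3556; area = 1778; answer 1778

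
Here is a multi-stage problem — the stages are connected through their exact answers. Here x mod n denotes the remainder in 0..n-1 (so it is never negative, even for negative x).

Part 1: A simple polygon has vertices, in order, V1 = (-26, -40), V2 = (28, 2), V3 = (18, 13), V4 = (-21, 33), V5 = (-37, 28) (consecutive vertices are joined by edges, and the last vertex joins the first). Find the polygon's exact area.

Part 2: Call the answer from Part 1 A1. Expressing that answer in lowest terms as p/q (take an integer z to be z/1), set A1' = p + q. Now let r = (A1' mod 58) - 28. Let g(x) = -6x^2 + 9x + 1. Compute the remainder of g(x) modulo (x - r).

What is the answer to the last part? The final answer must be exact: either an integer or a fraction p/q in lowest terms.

Part 1: cross terms: (-26*2 - 28*-40)=1068, (28*13 - 18*2)=328, (18*33 - -21*13)=867, (-21*28 - -37*33)=633, (-37*-40 - -26*28)=2208; twice the area = |5104| = 5104; area = 2552; answer 2552
Part 2: A1 = 2552; threaded value p + q = 2553; r = -27; remainder = value at the root: -6*(-27)^2 + 9*(-27)^1 + 1 = (-4374) + (-243) + (1) = -4616; answer -4616

-4616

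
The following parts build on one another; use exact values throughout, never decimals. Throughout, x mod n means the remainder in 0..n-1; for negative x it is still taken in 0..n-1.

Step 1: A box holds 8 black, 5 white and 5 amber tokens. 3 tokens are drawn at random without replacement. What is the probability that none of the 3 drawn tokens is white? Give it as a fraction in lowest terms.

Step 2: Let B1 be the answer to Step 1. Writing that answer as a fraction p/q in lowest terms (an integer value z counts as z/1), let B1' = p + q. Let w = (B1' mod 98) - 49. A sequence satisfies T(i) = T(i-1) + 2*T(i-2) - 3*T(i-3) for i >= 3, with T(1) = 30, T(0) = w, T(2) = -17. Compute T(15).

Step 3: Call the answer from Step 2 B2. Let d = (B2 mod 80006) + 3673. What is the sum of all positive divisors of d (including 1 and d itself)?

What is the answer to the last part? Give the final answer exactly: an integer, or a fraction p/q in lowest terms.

Step 1: total draws C(18,3) = 816; favorable C(13,3) = 286; P = 143/408; answer 143/408
Step 2: B1 = 143/408; threaded value p + q = 551; w = 12; T(3) = 1*(-17) + 2*(30) - 3*(12) = 7; iterating: T(3)=7, T(4)=-117, T(5)=-52, T(6)=-307, T(7)=-60, T(8)=-518, T(9)=283, T(10)=-573, T(11)=1547, T(12)=-448, T(13)=4365, T(14)=-1172, T(15)=8902; answer 8902
Step 3: B2 = 8902; d = 12575; 12575 = 5^2 * 503; sigma = (1 + 5 + 25) * (1 + 503) = 31 * 504 = 15624; answer 15624

15624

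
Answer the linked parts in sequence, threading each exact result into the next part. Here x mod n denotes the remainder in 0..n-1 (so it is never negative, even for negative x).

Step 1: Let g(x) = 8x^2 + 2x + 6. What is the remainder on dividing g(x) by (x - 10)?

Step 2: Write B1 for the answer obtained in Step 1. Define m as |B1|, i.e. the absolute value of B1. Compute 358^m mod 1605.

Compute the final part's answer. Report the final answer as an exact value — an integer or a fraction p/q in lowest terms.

Step 1: remainder = value at the root: 8*(10)^2 + 2*(10)^1 + 6 = (800) + (20) + (6) = 826; answer 826
Step 2: B1 = 826; m = 826; squarings mod 1605: 358^1=358, 358^2=1369, 358^4=1126, 358^8=1531, 358^16=661, 358^32=361, 358^64=316, 358^128=346, 358^256=946, 358^512=931; 358^826 = 358^2 * 358^8 * 358^16 * 358^32 * 358^256 * 358^512 = 244 (mod 1605); answer 244

244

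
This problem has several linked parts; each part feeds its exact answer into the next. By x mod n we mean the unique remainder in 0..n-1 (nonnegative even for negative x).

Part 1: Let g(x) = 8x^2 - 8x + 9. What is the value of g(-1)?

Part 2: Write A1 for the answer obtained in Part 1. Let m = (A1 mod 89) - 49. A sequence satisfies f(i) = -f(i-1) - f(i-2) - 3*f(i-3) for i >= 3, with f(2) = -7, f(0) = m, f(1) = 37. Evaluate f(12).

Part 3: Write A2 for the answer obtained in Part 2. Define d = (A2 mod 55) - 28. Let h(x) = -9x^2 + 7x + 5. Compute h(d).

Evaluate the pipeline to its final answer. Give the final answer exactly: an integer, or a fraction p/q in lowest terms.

Part 1: 8*(-1)^2 - 8*(-1)^1 + 9 = (8) + (8) + (9) = 25; answer 25
Part 2: A1 = 25; m = -24; f(3) = -1*(-7) - 1*(37) - 3*(-24) = 42; iterating: f(3)=42, f(4)=-146, f(5)=125, f(6)=-105, f(7)=418, f(8)=-688, f(9)=585, f(10)=-1151, f(11)=2630, f(12)=-3234; answer -3234
Part 3: A2 = -3234; d = -17; -9*(-17)^2 + 7*(-17)^1 + 5 = (-2601) + (-119) + (5) = -2715; answer -2715

-2715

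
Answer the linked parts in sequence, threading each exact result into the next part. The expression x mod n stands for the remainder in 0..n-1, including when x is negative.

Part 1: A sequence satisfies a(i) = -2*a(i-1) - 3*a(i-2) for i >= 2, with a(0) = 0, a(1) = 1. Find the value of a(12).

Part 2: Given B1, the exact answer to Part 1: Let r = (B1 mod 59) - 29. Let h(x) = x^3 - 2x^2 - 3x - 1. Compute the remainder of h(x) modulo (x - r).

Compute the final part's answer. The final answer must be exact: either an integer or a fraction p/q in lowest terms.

Part 1: a(2) = -2*(1) - 3*(0) = -2; iterating: a(2)=-2, a(3)=1, a(4)=4, a(5)=-11, a(6)=10, a(7)=13, a(8)=-56, a(9)=73, a(10)=22, a(11)=-263, a(12)=460; answer 460
Part 2: B1 = 460; r = 18; remainder = value at the root: 1*(18)^3 - 2*(18)^2 - 3*(18)^1 - 1 = (5832) + (-648) + (-54) + (-1) = 5129; answer 5129

5129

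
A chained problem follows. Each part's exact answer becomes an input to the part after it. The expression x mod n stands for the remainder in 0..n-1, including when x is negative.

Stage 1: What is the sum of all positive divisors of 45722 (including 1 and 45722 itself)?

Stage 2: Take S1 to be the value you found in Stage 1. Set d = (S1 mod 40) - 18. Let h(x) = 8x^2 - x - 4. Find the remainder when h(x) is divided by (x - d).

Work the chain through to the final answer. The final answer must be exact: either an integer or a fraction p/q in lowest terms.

Stage 1: 45722 = 2 * 22861; sigma = (1 + 2) * (1 + 22861) = 3 * 22862 = 68586; answer 68586
Stage 2: S1 = 68586; d = 8; remainder = value at the root: 8*(8)^2 - 1*(8)^1 - 4 = (512) + (-8) + (-4) = 500; answer 500

500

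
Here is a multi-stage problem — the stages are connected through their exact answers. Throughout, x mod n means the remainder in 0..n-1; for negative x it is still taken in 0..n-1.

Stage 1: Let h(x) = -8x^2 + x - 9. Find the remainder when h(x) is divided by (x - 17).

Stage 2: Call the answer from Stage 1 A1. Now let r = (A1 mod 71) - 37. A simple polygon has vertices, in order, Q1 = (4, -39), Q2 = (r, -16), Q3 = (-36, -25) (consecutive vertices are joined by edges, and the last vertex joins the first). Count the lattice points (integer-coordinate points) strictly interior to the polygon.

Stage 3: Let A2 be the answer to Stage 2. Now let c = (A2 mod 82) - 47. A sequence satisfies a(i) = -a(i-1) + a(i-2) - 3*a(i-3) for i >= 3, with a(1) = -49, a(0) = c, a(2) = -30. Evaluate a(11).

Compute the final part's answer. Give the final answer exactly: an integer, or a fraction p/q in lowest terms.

Stage 1: remainder = value at the root: -8*(17)^2 + 1*(17)^1 - 9 = (-2312) + (17) + (-9) = -2304; answer -2304
Stage 2: A1 = -2304; r = 2; cross terms: (4*-16 - 2*-39)=14, (2*-25 - -36*-16)=-626, (-36*-39 - 4*-25)=1504; twice the area = |892| = 892; area = 446; boundary points = 1 + 1 + 2 = 4; strictly interior points = area - boundary/2 + 1 = 445; answer 445
Stage 3: A2 = 445; c = -12; a(3) = -1*(-30) + 1*(-49) - 3*(-12) = 17; iterating: a(3)=17, a(4)=100, a(5)=7, a(6)=42, a(7)=-335, a(8)=356, a(9)=-817, a(10)=2178, a(11)=-4063; answer -4063

-4063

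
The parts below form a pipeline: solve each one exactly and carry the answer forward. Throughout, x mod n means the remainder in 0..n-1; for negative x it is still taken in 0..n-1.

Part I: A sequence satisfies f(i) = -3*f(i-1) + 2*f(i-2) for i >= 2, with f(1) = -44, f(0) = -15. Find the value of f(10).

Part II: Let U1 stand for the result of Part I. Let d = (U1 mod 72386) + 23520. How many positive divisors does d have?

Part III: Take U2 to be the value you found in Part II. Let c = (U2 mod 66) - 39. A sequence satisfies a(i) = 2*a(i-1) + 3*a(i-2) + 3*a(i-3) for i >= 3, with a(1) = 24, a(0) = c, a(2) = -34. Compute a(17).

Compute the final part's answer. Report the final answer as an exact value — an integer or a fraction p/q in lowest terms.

Part I: f(2) = -3*(-44) + 2*(-15) = 102; iterating: f(2)=102, f(3)=-394, f(4)=1386, f(5)=-4946, f(6)=17610, f(7)=-62722, f(8)=223386, f(9)=-795602, f(10)=2833578; answer 2833578
Part II: U1 = 2833578; d = 34044; 34044 = 2^2 * 3 * 2837; number of divisors = (2+1) * (1+1) * (1+1) = 12; answer 12
Part III: U2 = 12; c = -27; a(3) = 2*(-34) + 3*(24) + 3*(-27) = -77; iterating: a(3)=-77, a(4)=-184, a(5)=-701, a(6)=-2185, a(7)=-7025, a(8)=-22708, a(9)=-73046, a(10)=-235291, a(11)=-757844, a(12)=-2440699, a(13)=-7860803, a(14)=-25317235, a(15)=-81538976, a(16)=-262612066, a(17)=-845792765; answer -845792765

-845792765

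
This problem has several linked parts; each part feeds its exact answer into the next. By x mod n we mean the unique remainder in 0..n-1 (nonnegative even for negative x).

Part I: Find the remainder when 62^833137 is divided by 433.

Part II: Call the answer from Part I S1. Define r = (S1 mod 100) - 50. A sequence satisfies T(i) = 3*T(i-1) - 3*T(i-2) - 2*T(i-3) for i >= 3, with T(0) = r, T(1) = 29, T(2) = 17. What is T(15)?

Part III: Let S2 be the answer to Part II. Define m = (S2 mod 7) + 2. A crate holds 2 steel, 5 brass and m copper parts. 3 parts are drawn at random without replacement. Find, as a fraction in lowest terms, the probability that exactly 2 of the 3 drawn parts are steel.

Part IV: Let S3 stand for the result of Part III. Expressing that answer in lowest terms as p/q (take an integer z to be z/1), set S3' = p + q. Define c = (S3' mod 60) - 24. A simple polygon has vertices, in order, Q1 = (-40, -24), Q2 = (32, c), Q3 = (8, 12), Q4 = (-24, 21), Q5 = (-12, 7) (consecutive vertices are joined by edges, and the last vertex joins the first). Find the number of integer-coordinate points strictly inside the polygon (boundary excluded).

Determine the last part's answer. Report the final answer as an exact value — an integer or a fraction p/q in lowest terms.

Part I: squarings mod 433: 62^1=62, 62^2=380, 62^4=211, 62^8=355, 62^16=22, 62^32=51, 62^64=3, 62^128=9, 62^256=81, 62^512=66, 62^1024=26, 62^2048=243, 62^4096=161, 62^8192=374, 62^16384=17, 62^32768=289, 62^65536=385, 62^131072=139, 62^262144=269, 62^524288=50; 62^833137 = 62^1 * 62^16 * 62^32 * 62^64 * 62^512 * 62^1024 * 62^4096 * 62^8192 * 62^32768 * 62^262144 * 62^524288 = 307 (mod 433); answer 307
Part II: S1 = 307; r = -43; T(3) = 3*(17) - 3*(29) - 2*(-43) = 50; iterating: T(3)=50, T(4)=41, T(5)=-61, T(6)=-406, T(7)=-1117, T(8)=-2011, T(9)=-1870, T(10)=2657, T(11)=17603, T(12)=48578, T(13)=87611, T(14)=81893, T(15)=-114310; answer -114310
Part III: S2 = -114310; m = 2; total draws C(9,3) = 84; favorable C(2,2)*C(7,1) = 7; P = 1/12; answer 1/12
Part IV: S3 = 1/12; threaded value p + q = 13; c = -11; cross terms: (-40*-11 - 32*-24)=1208, (32*12 - 8*-11)=472, (8*21 - -24*12)=456, (-24*7 - -12*21)=84, (-12*-24 - -40*7)=568; twice the area = |2788| = 2788; area = 1394; boundary points = 1 + 1 + 1 + 2 + 1 = 6; strictly interior points = area - boundary/2 + 1 = 1392; answer 1392

1392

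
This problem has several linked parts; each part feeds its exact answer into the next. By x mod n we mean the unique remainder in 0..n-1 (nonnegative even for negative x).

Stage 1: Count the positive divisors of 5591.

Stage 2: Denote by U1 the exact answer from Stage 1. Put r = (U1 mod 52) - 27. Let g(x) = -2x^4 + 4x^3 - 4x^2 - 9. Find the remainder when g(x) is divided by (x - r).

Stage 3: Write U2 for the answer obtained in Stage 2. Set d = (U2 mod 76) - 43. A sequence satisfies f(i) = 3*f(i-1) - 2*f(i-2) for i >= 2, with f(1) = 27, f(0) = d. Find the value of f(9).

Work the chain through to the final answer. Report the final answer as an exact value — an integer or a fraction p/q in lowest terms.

35217

Stage 1: 5591 is prime, so its only divisors are 1 and 5591; count = 2; answer 2
Stage 2: U1 = 2; r = -25; remainder = value at the root: -2*(-25)^4 + 4*(-25)^3 - 4*(-25)^2 - 9 = (-781250) + (-62500) + (-2500) + (-9) = -846259; answer -846259
Stage 3: U2 = -846259; d = -42; f(2) = 3*(27) - 2*(-42) = 165; iterating: f(2)=165, f(3)=441, f(4)=993, f(5)=2097, f(6)=4305, f(7)=8721, f(8)=17553, f(9)=35217; answer 35217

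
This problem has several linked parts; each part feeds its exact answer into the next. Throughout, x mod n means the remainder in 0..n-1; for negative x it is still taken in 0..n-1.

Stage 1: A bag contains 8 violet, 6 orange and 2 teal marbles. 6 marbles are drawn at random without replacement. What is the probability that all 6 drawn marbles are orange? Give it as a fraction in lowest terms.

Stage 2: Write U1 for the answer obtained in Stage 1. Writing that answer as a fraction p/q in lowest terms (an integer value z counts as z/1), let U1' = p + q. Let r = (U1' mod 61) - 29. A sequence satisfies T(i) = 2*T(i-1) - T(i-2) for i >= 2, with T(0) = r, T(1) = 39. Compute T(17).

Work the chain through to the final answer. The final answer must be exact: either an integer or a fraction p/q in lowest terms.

839

Stage 1: total draws C(16,6) = 8008; favorable C(6,6) = 1; P = 1/8008; answer 1/8008
Stage 2: U1 = 1/8008; threaded value p + q = 8009; r = -11; T(2) = 2*(39) - 1*(-11) = 89; iterating: T(2)=89, T(3)=139, T(4)=189, T(5)=239, T(6)=289, T(7)=339, T(8)=389, T(9)=439, T(10)=489, T(11)=539, T(12)=589, T(13)=639, T(14)=689, T(15)=739, T(16)=789, T(17)=839; answer 839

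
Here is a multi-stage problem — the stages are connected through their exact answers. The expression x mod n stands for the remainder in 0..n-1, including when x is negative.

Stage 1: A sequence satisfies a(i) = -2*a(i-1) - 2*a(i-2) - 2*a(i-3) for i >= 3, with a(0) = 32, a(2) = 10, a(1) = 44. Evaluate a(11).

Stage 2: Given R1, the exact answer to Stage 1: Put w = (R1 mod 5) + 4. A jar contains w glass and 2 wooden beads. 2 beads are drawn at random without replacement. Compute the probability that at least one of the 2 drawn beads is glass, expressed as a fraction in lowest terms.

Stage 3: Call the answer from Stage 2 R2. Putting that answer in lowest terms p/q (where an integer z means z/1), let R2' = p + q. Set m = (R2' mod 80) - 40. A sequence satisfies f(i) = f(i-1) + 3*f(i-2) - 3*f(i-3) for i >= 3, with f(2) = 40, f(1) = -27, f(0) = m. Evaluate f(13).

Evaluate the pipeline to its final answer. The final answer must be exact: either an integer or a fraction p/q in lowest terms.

Stage 1: a(3) = -2*(10) - 2*(44) - 2*(32) = -172; iterating: a(3)=-172, a(4)=236, a(5)=-148, a(6)=168, a(7)=-512, a(8)=984, a(9)=-1280, a(10)=1616, a(11)=-2640; answer -2640
Stage 2: R1 = -2640; w = 4; total draws C(6,2) = 15; complement C(2,2) = 1; favorable 15 - 1 = 14; P = 14/15; answer 14/15
Stage 3: R2 = 14/15; threaded value p + q = 29; m = -11; f(3) = 1*(40) + 3*(-27) - 3*(-11) = -8; iterating: f(3)=-8, f(4)=193, f(5)=49, f(6)=652, f(7)=220, f(8)=2029, f(9)=733, f(10)=6160, f(11)=2272, f(12)=18553, f(13)=6889; answer 6889

6889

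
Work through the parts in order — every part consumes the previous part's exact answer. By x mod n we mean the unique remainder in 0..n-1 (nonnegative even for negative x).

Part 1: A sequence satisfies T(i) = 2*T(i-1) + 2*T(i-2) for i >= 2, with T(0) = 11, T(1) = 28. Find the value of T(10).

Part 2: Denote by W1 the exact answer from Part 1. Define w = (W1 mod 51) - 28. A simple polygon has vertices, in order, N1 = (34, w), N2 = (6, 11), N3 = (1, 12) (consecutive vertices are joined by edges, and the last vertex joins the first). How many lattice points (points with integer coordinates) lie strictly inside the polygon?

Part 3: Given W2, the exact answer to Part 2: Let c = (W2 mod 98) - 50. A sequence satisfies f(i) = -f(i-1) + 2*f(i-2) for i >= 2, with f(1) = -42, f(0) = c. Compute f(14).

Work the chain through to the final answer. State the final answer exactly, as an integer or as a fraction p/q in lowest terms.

70964

Part 1: T(2) = 2*(28) + 2*(11) = 78; iterating: T(2)=78, T(3)=212, T(4)=580, T(5)=1584, T(6)=4328, T(7)=11824, T(8)=32304, T(9)=88256, T(10)=241120; answer 241120
Part 2: W1 = 241120; w = 15; cross terms: (34*11 - 6*15)=284, (6*12 - 1*11)=61, (1*15 - 34*12)=-393; twice the area = |-48| = 48; area = 24; boundary points = 4 + 1 + 3 = 8; strictly interior points = area - boundary/2 + 1 = 21; answer 21
Part 3: W2 = 21; c = -29; f(2) = -1*(-42) + 2*(-29) = -16; iterating: f(2)=-16, f(3)=-68, f(4)=36, f(5)=-172, f(6)=244, f(7)=-588, f(8)=1076, f(9)=-2252, f(10)=4404, f(11)=-8908, f(12)=17716, f(13)=-35532, f(14)=70964; answer 70964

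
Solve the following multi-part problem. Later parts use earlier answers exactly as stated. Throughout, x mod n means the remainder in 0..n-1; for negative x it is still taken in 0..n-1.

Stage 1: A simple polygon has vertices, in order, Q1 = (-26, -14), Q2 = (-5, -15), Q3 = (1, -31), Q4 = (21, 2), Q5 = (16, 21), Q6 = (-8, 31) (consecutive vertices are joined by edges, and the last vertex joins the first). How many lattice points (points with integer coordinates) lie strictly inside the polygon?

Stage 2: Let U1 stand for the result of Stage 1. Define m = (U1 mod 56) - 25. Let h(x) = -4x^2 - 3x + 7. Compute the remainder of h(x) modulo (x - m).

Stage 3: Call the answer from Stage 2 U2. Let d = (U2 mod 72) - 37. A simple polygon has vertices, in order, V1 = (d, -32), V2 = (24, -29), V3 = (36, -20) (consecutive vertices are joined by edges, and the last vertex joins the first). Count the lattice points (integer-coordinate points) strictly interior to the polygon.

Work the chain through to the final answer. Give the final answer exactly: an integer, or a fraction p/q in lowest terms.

12

Stage 1: cross terms: (-26*-15 - -5*-14)=320, (-5*-31 - 1*-15)=170, (1*2 - 21*-31)=653, (21*21 - 16*2)=409, (16*31 - -8*21)=664, (-8*-14 - -26*31)=918; twice the area = |3134| = 3134; area = 1567; boundary points = 1 + 2 + 1 + 1 + 2 + 9 = 16; strictly interior points = area - boundary/2 + 1 = 1560; answer 1560
Stage 2: U1 = 1560; m = 23; remainder = value at the root: -4*(23)^2 - 3*(23)^1 + 7 = (-2116) + (-69) + (7) = -2178; answer -2178
Stage 3: U2 = -2178; d = 17; cross terms: (17*-29 - 24*-32)=275, (24*-20 - 36*-29)=564, (36*-32 - 17*-20)=-812; twice the area = |27| = 27; area = 27/2; boundary points = 1 + 3 + 1 = 5; strictly interior points = area - boundary/2 + 1 = 12; answer 12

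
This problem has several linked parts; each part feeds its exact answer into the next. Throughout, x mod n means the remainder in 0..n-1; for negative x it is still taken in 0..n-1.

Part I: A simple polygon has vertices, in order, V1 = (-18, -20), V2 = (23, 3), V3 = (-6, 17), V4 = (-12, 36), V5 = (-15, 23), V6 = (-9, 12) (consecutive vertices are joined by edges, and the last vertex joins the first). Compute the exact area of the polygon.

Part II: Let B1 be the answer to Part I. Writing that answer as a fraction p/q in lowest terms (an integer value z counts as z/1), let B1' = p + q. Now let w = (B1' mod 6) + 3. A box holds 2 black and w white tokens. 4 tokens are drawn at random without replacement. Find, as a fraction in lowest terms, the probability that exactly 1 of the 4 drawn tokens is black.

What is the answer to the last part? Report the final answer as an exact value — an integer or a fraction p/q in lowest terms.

4/7

Part I: cross terms: (-18*3 - 23*-20)=406, (23*17 - -6*3)=409, (-6*36 - -12*17)=-12, (-12*23 - -15*36)=264, (-15*12 - -9*23)=27, (-9*-20 - -18*12)=396; twice the area = |1490| = 1490; area = 745; answer 745
Part II: B1 = 745; threaded value p + q = 746; w = 5; total draws C(7,4) = 35; favorable C(2,1)*C(5,3) = 20; P = 4/7; answer 4/7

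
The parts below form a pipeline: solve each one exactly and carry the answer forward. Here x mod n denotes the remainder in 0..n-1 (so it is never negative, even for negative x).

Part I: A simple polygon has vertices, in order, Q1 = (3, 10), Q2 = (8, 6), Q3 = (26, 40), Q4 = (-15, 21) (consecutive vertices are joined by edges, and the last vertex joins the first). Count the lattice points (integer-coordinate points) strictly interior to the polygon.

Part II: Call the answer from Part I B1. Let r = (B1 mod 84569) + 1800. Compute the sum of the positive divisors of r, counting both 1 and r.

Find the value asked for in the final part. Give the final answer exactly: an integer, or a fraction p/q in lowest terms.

5432

Part I: cross terms: (3*6 - 8*10)=-62, (8*40 - 26*6)=164, (26*21 - -15*40)=1146, (-15*10 - 3*21)=-213; twice the area = |1035| = 1035; area = 1035/2; boundary points = 1 + 2 + 1 + 1 = 5; strictly interior points = area - boundary/2 + 1 = 516; answer 516
Part II: B1 = 516; r = 2316; 2316 = 2^2 * 3 * 193; sigma = (1 + 2 + 4) * (1 + 3) * (1 + 193) = 7 * 4 * 194 = 5432; answer 5432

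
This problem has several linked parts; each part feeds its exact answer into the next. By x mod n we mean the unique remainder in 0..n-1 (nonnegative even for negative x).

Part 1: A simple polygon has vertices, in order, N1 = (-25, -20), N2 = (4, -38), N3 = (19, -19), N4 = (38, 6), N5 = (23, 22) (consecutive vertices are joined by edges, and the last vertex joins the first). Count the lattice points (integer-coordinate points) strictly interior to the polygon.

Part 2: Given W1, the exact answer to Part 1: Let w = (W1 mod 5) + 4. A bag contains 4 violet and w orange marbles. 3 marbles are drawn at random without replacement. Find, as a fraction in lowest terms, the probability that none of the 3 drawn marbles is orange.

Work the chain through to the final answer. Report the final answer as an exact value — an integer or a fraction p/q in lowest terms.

Part 1: cross terms: (-25*-38 - 4*-20)=1030, (4*-19 - 19*-38)=646, (19*6 - 38*-19)=836, (38*22 - 23*6)=698, (23*-20 - -25*22)=90; twice the area = |3300| = 3300; area = 1650; boundary points = 1 + 1 + 1 + 1 + 6 = 10; strictly interior points = area - boundary/2 + 1 = 1646; answer 1646
Part 2: W1 = 1646; w = 5; total draws C(9,3) = 84; favorable C(4,3) = 4; P = 1/21; answer 1/21

1/21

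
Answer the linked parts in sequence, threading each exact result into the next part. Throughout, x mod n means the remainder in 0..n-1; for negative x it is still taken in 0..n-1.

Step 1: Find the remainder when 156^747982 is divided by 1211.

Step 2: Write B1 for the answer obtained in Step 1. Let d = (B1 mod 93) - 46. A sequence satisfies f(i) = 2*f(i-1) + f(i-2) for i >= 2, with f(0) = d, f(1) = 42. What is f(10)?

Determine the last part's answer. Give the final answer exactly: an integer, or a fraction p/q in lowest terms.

135336

Step 1: squarings mod 1211: 156^1=156, 156^2=116, 156^4=135, 156^8=60, 156^16=1178, 156^32=1089, 156^64=352, 156^128=382, 156^256=604, 156^512=305, 156^1024=989, 156^2048=844, 156^4096=268, 156^8192=375, 156^16384=149, 156^32768=403, 156^65536=135, 156^131072=60, 156^262144=1178, 156^524288=1089; 156^747982 = 156^2 * 156^4 * 156^8 * 156^64 * 156^128 * 156^256 * 156^2048 * 156^8192 * 156^16384 * 156^65536 * 156^131072 * 156^524288 = 919 (mod 1211); answer 919
Step 2: B1 = 919; d = 36; f(2) = 2*(42) + 1*(36) = 120; iterating: f(2)=120, f(3)=282, f(4)=684, f(5)=1650, f(6)=3984, f(7)=9618, f(8)=23220, f(9)=56058, f(10)=135336; answer 135336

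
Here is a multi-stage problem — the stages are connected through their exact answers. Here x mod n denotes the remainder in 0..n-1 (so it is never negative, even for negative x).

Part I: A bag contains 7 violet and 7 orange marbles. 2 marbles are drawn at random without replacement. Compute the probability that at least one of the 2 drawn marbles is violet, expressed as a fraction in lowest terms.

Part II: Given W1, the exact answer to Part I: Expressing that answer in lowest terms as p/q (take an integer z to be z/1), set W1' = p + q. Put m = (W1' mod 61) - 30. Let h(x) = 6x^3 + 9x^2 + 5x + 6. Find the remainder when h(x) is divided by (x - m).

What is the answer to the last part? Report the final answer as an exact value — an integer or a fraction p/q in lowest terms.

-1646

Part I: total draws C(14,2) = 91; complement C(7,2) = 21; favorable 91 - 21 = 70; P = 10/13; answer 10/13
Part II: W1 = 10/13; threaded value p + q = 23; m = -7; remainder = value at the root: 6*(-7)^3 + 9*(-7)^2 + 5*(-7)^1 + 6 = (-2058) + (441) + (-35) + (6) = -1646; answer -1646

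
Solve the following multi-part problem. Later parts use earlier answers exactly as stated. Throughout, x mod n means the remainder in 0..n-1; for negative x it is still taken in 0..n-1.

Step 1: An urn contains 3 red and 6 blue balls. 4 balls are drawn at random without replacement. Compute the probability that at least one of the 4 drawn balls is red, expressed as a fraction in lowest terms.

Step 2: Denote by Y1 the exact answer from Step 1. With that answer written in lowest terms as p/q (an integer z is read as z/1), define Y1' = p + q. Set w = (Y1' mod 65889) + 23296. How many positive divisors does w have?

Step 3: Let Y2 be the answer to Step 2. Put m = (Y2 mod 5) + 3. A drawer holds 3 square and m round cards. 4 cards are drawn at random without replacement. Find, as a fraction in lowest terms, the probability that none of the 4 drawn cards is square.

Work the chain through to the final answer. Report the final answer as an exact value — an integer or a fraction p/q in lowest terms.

Step 1: total draws C(9,4) = 126; complement C(6,4) = 15; favorable 126 - 15 = 111; P = 37/42; answer 37/42
Step 2: Y1 = 37/42; threaded value p + q = 79; w = 23375; 23375 = 5^3 * 11 * 17; number of divisors = (3+1) * (1+1) * (1+1) = 16; answer 16
Step 3: Y2 = 16; m = 4; total draws C(7,4) = 35; favorable C(4,4) = 1; P = 1/35; answer 1/35

1/35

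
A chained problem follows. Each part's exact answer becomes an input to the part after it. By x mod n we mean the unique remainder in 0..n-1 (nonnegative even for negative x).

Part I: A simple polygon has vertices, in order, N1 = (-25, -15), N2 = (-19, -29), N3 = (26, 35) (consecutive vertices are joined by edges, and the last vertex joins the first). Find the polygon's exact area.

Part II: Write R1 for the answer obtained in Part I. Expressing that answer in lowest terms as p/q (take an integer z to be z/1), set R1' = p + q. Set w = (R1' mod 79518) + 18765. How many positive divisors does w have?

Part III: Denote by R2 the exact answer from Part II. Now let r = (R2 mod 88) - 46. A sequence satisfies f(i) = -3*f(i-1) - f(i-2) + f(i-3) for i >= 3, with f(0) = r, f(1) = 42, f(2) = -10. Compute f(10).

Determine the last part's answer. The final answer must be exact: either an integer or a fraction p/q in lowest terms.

55142

Part I: cross terms: (-25*-29 - -19*-15)=440, (-19*35 - 26*-29)=89, (26*-15 - -25*35)=485; twice the area = |1014| = 1014; area = 507; answer 507
Part II: R1 = 507; threaded value p + q = 508; w = 19273; 19273 is prime, so its only divisors are 1 and 19273; count = 2; answer 2
Part III: R2 = 2; r = -44; f(3) = -3*(-10) - 1*(42) + 1*(-44) = -56; iterating: f(3)=-56, f(4)=220, f(5)=-614, f(6)=1566, f(7)=-3864, f(8)=9412, f(9)=-22806, f(10)=55142; answer 55142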